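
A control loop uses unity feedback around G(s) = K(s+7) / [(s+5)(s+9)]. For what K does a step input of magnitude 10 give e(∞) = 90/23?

System type = 0 (no poles at s=0).
K_p = lim_{s→0} G(s) = K·7 / (5·9) = (7/45)·K.
e_ss = 10/(1 + K_p) = 90/23 ⇒ 1 + (7/45)·K = 23/9 ⇒ K = 10.

10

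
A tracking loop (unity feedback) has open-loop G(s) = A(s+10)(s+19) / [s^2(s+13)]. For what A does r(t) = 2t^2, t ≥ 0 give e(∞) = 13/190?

Two free integrators in G(s): this is a type 2 system.
K_a = lim_{s→0} s^2·G(s) = A·10·19 / (13) = (190/13)·A.
e_ss = 4/K_a = 13/190 ⇒ K_a = 760/13 ⇒ A = (760/13)/(190/13) = 4.

4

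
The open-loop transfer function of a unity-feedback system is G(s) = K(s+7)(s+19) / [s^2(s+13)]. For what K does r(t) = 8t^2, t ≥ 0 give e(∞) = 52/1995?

System type = 2 (two poles at s=0).
K_a = lim_{s→0} s^2·G(s) = K·7·19 / (13) = (133/13)·K.
e_ss = 16/K_a = 52/1995 ⇒ K_a = 7980/13 ⇒ K = (7980/13)/(133/13) = 60.

60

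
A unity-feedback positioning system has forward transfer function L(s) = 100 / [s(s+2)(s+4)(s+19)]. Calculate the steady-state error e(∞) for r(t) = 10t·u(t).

15.2

The open loop has one pole at the origin → type 1 system.
K_v = lim_{s→0} s·L(s) = 100 / (2·4·19) = 25/38.
e_ss = 10/K_v = 10/(25/38) = 15.2.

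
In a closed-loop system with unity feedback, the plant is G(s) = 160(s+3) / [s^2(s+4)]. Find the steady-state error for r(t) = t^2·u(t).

1/60

The open loop has two poles at the origin → type 2 system.
K_a = lim_{s→0} s^2·G(s) = 160·3 / (4) = 120.
r(t) = t^2 gives R(s) = 2/s^3.
e_ss = 2/K_a = 2/120 = 1/60.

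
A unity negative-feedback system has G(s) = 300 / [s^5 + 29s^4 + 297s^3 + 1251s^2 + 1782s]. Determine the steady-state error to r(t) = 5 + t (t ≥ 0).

The denominator has no term below 1782s — 1 pole at s=0, type 1. Taking each input component in turn:
  • 5: tracked with zero error.
  • t: e_ss = 1/K_v with K_v=50/297 → 5.94.
Total e_ss = 5.94.

5.94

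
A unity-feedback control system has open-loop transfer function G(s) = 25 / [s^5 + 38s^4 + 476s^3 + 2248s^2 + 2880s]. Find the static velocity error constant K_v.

Lowest-order denominator term is 2880s, so the open loop has 1 pole at the origin → type 1 system.
K_v = lim_{s→0} s·G(s) = 25 / 2880 = 5/576.

5/576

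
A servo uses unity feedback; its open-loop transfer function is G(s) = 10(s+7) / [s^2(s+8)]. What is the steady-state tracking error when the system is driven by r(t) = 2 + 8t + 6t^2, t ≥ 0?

48/35

System type = 2 (two poles at s=0). Treating each term separately:
  • 2: tracked with zero error.
  • 8t: tracked with zero error.
  • 6t^2: e_ss = 12/K_a with K_a=8.75 → 48/35.
Total e_ss = 48/35.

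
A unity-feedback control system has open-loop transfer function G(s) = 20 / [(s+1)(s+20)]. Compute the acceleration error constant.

The open loop has no poles at the origin → type 0 system.
K_a = lim_{s→0} s^2·G(s) = 0 (the extra factor of s kills the finite limit).

0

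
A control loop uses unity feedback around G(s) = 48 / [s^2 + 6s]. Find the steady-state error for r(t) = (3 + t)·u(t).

The denominator has no term below 6s — 1 pole at s=0, type 1. By superposition:
  • 3: tracked with zero error.
  • t: e_ss = 1/K_v with K_v=8 → 0.125.
Total e_ss = 0.125.

0.125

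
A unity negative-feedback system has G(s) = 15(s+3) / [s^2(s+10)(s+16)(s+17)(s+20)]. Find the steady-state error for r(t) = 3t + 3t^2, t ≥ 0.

21760/3

G(s) has two factors of s in the denominator, so the system is type 2. By superposition:
  • 3t: tracked with zero error.
  • 3t^2: e_ss = 6/K_a with K_a=9/10880 → 21760/3.
Total e_ss = 21760/3.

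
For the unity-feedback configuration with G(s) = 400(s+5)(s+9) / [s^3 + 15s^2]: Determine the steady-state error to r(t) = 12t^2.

Lowest-order denominator term is 15s^2, so the open loop has 2 poles at the origin → type 2 system.
K_a = lim_{s→0} s^2·G(s) = 400·5·9 / 15 = 1200.
r(t) = 12t^2 gives R(s) = 24/s^3.
e_ss = 24/K_a = 24/1200 = 0.02.

0.02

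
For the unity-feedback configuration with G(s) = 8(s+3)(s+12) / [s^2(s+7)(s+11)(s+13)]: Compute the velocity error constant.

infinity

K_v = lim_{s→0} s·G(s); with 2 poles at the origin the limit diverges, so K_v = ∞.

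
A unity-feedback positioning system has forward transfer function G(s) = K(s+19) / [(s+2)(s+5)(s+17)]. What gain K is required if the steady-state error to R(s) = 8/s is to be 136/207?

G(s) has no factors of s in the denominator, so the system is type 0.
K_p = lim_{s→0} G(s) = K·19 / (2·5·17) = (19/170)·K.
e_ss = 8/(1 + K_p) = 136/207 ⇒ 1 + (19/170)·K = 207/17 ⇒ K = 100.

100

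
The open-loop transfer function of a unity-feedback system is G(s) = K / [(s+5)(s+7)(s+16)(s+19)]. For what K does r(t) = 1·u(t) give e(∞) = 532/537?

G(s) has no factors of s in the denominator, so the system is type 0.
K_p = lim_{s→0} G(s) = K / (5·7·16·19) = (1/10640)·K.
e_ss = 1/(1 + K_p) = 532/537 ⇒ 1 + (1/10640)·K = 537/532 ⇒ K = 100.

100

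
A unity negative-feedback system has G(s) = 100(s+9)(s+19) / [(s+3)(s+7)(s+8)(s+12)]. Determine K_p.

475/56

The open loop has no poles at the origin → type 0 system.
K_p = lim_{s→0} G(s) = 100·9·19 / (3·7·8·12) = 475/56.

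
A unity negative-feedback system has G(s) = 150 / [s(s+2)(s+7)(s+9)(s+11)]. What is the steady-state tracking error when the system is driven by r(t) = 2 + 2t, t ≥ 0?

18.48

The open loop has one pole at the origin → type 1 system. Taking each input component in turn:
  • 2: tracked with zero error.
  • 2t: e_ss = 2/K_v with K_v=25/231 → 18.48.
Total e_ss = 18.48.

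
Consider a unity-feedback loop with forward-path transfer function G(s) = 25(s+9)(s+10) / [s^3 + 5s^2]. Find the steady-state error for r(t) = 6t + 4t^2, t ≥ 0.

4/225

Factoring s^2 from the denominator leaves a polynomial with constant term 5, so the system is type 2. Taking each input component in turn:
  • 6t: tracked with zero error.
  • 4t^2: e_ss = 8/K_a with K_a=450 → 4/225.
Total e_ss = 4/225.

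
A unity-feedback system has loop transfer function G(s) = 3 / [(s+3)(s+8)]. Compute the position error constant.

G(s) has no factors of s in the denominator, so the system is type 0.
K_p = lim_{s→0} G(s) = 3 / (3·8) = 0.125.

0.125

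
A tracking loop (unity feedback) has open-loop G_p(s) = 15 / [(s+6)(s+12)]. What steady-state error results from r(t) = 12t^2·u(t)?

System type = 0 (no poles at s=0).
For a type-0 system K_a = 0, so e_ss to a parabolic input is unbounded.

infinity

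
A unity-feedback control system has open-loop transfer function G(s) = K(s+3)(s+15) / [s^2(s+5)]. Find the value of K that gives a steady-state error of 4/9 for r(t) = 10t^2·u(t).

G(s) has two factors of s in the denominator, so the system is type 2.
K_a = lim_{s→0} s^2·G(s) = K·3·15 / (5) = 9·K.
e_ss = 20/K_a = 4/9 ⇒ K_a = 45 ⇒ K = 45/9 = 5.

5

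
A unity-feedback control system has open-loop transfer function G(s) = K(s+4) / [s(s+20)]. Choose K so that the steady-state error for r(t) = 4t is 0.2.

100

System type = 1 (one pole at s=0).
K_v = lim_{s→0} s·G(s) = K·4 / (20) = 0.2·K.
e_ss = 4/K_v = 0.2 ⇒ K_v = 20 ⇒ K = 20/0.2 = 100.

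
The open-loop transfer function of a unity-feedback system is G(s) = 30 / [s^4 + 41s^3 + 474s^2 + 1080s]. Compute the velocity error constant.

1/36

The denominator has no term below 1080s — 1 pole at s=0, type 1.
K_v = lim_{s→0} s·G(s) = 30 / 1080 = 1/36.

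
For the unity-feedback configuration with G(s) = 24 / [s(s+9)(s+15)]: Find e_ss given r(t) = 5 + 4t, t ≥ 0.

System type = 1 (one pole at s=0). By superposition:
  • 5: tracked with zero error.
  • 4t: e_ss = 4/K_v with K_v=8/45 → 22.5.
Total e_ss = 22.5.

22.5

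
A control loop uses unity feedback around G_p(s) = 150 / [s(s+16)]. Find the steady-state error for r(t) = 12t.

1.28

One free integrator in G_p(s): this is a type 1 system.
K_v = lim_{s→0} s·G_p(s) = 150 / (16) = 9.375.
e_ss = 12/K_v = 12/9.375 = 1.28.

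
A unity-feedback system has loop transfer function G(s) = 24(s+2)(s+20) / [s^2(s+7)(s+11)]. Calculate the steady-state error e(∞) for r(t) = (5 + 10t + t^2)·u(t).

77/480

Two free integrators in G(s): this is a type 2 system. Treating each term separately:
  • 5: tracked with zero error.
  • 10t: tracked with zero error.
  • t^2: e_ss = 2/K_a with K_a=960/77 → 77/480.
Total e_ss = 77/480.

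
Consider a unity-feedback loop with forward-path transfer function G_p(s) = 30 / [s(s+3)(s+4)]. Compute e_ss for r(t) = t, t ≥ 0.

0.4

The open loop has one pole at the origin → type 1 system.
K_v = lim_{s→0} s·G_p(s) = 30 / (3·4) = 2.5.
e_ss = 1/K_v = 1/2.5 = 0.4.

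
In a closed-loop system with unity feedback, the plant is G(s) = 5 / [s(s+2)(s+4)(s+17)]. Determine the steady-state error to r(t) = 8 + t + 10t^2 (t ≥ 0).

infinity

One free integrator in G(s): this is a type 1 system. Treating each term separately:
  • 8: tracked with zero error.
  • t: e_ss = 1/K_v with K_v=5/136 → 27.2.
  • 10t^2: a type-1 system cannot track it, e_ss → ∞.
The unbounded component dominates.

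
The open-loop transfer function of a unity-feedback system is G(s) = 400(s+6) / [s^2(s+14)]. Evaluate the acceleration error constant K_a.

1200/7

Two free integrators in G(s): this is a type 2 system.
K_a = lim_{s→0} s^2·G(s) = 400·6 / (14) = 1200/7.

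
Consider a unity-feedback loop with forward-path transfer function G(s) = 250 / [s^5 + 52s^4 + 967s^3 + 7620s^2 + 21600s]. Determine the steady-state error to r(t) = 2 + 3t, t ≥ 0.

Factoring s from the denominator leaves a polynomial with constant term 21600, so the system is type 1. Taking each input component in turn:
  • 2: tracked with zero error.
  • 3t: e_ss = 3/K_v with K_v=5/432 → 259.2.
Total e_ss = 259.2.

259.2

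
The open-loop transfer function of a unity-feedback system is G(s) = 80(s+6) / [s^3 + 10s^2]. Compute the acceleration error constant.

48

The denominator has no term below 10s^2 — 2 poles at s=0, type 2.
K_a = lim_{s→0} s^2·G(s) = 80·6 / 10 = 48.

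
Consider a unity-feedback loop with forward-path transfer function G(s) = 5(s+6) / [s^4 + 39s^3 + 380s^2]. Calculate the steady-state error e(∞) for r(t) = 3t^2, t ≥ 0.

Factoring s^2 from the denominator leaves a polynomial with constant term 380, so the system is type 2.
K_a = lim_{s→0} s^2·G(s) = 5·6 / 380 = 3/38.
r(t) = 3t^2 gives R(s) = 6/s^3.
e_ss = 6/K_a = 6/(3/38) = 76.

76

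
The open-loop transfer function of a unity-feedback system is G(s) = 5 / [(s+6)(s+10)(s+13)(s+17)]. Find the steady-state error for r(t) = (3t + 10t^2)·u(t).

infinity

The open loop has no poles at the origin → type 0 system. Treating each term separately:
  • 3t: a type-0 system cannot track it, e_ss → ∞.
  • 10t^2: a type-0 system cannot track it, e_ss → ∞.
The unbounded component dominates.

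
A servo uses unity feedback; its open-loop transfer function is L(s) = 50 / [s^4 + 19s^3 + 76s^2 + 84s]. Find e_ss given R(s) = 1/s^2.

1.68

The denominator has no term below 84s — 1 pole at s=0, type 1.
K_v = lim_{s→0} s·L(s) = 50 / 84 = 25/42.
e_ss = 1/K_v = 1/(25/42) = 1.68.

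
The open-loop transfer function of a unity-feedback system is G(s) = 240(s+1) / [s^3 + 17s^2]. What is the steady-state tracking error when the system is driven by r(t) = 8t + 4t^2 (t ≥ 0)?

17/30

The denominator has no term below 17s^2 — 2 poles at s=0, type 2. Treating each term separately:
  • 8t: tracked with zero error.
  • 4t^2: e_ss = 8/K_a with K_a=240/17 → 17/30.
Total e_ss = 17/30.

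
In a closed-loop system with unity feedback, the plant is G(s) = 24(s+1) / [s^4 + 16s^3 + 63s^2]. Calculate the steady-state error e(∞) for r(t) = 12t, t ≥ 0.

0

Lowest-order denominator term is 63s^2, so the open loop has 2 poles at the origin → type 2 system.
K_v = ∞ for a type-2 system; e_ss to a ramp is zero.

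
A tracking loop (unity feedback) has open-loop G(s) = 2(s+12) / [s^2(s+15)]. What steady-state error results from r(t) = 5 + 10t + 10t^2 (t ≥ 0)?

Two free integrators in G(s): this is a type 2 system. Treating each term separately:
  • 5: tracked with zero error.
  • 10t: tracked with zero error.
  • 10t^2: e_ss = 20/K_a with K_a=1.6 → 12.5.
Total e_ss = 12.5.

12.5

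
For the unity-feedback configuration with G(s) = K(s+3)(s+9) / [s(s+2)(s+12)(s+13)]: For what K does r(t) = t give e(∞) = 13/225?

200

One free integrator in G(s): this is a type 1 system.
K_v = lim_{s→0} s·G(s) = K·3·9 / (2·12·13) = (9/104)·K.
e_ss = 1/K_v = 13/225 ⇒ K_v = 225/13 ⇒ K = (225/13)/(9/104) = 200.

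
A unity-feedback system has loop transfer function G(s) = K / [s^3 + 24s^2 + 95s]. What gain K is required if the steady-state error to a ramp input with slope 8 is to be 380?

2

Lowest-order denominator term is 95s, so the open loop has 1 pole at the origin → type 1 system.
K_v = lim_{s→0} s·G(s) = K / 95 = (1/95)·K.
e_ss = 8/K_v = 380 ⇒ K_v = 2/95 ⇒ K = (2/95)/(1/95) = 2.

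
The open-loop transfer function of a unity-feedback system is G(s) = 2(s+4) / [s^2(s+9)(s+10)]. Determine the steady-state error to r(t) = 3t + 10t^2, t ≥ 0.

Two free integrators in G(s): this is a type 2 system. Treating each term separately:
  • 3t: tracked with zero error.
  • 10t^2: e_ss = 20/K_a with K_a=4/45 → 225.
Total e_ss = 225.

225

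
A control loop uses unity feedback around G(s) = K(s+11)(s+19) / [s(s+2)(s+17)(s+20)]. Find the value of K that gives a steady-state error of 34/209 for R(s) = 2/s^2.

One free integrator in G(s): this is a type 1 system.
K_v = lim_{s→0} s·G(s) = K·11·19 / (2·17·20) = (209/680)·K.
e_ss = 2/K_v = 34/209 ⇒ K_v = 209/17 ⇒ K = (209/17)/(209/680) = 40.

40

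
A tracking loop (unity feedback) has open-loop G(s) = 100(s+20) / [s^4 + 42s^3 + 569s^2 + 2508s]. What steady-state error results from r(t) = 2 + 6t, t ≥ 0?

7.524

The denominator has no term below 2508s — 1 pole at s=0, type 1. By superposition:
  • 2: tracked with zero error.
  • 6t: e_ss = 6/K_v with K_v=500/627 → 7.524.
Total e_ss = 7.524.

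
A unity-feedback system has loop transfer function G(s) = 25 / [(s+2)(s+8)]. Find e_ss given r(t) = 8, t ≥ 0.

G(s) has no factors of s in the denominator, so the system is type 0.
K_p = lim_{s→0} G(s) = 25 / (2·8) = 1.5625.
e_ss = 8/(1 + K_p) = 8/2.5625 = 128/41.

128/41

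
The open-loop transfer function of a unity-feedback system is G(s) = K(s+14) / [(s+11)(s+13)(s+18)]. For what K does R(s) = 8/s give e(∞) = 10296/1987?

100

The open loop has no poles at the origin → type 0 system.
K_p = lim_{s→0} G(s) = K·14 / (11·13·18) = (7/1287)·K.
e_ss = 8/(1 + K_p) = 10296/1987 ⇒ 1 + (7/1287)·K = 1987/1287 ⇒ K = 100.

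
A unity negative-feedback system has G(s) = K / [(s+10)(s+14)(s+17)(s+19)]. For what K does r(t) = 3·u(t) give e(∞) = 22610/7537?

System type = 0 (no poles at s=0).
K_p = lim_{s→0} G(s) = K / (10·14·17·19) = (1/45220)·K.
e_ss = 3/(1 + K_p) = 22610/7537 ⇒ 1 + (1/45220)·K = 22611/22610 ⇒ K = 2.

2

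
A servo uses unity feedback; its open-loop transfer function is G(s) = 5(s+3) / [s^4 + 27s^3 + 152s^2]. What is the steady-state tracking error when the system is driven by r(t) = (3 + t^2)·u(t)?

Factoring s^2 from the denominator leaves a polynomial with constant term 152, so the system is type 2. By superposition:
  • 3: tracked with zero error.
  • t^2: e_ss = 2/K_a with K_a=15/152 → 304/15.
Total e_ss = 304/15.

304/15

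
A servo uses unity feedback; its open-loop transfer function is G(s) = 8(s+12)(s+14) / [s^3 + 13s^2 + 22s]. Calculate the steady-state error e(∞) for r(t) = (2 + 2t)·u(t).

11/336

The denominator has no term below 22s — 1 pole at s=0, type 1. By superposition:
  • 2: tracked with zero error.
  • 2t: e_ss = 2/K_v with K_v=672/11 → 11/336.
Total e_ss = 11/336.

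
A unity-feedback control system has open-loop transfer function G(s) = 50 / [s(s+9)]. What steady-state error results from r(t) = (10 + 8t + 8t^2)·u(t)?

infinity

G(s) has one factor of s in the denominator, so the system is type 1. Treating each term separately:
  • 10: tracked with zero error.
  • 8t: e_ss = 8/K_v with K_v=50/9 → 1.44.
  • 8t^2: a type-1 system cannot track it, e_ss → ∞.
The unbounded component dominates.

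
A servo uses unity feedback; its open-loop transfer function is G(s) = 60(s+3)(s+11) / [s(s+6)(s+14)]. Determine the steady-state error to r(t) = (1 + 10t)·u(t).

14/33

The open loop has one pole at the origin → type 1 system. Treating each term separately:
  • 1: tracked with zero error.
  • 10t: e_ss = 10/K_v with K_v=165/7 → 14/33.
Total e_ss = 14/33.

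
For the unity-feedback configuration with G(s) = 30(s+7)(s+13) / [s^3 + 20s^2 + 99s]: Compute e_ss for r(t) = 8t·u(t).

The denominator has no term below 99s — 1 pole at s=0, type 1.
K_v = lim_{s→0} s·G(s) = 30·7·13 / 99 = 910/33.
e_ss = 8/K_v = 8/(910/33) = 132/455.

132/455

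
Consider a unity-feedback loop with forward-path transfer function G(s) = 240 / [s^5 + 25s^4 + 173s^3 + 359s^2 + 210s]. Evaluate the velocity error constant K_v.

8/7

Factoring s from the denominator leaves a polynomial with constant term 210, so the system is type 1.
K_v = lim_{s→0} s·G(s) = 240 / 210 = 8/7.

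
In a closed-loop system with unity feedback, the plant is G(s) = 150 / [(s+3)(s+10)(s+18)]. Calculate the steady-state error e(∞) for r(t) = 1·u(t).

18/23

System type = 0 (no poles at s=0).
K_p = lim_{s→0} G(s) = 150 / (3·10·18) = 5/18.
e_ss = 1/(1 + K_p) = 1/(23/18) = 18/23.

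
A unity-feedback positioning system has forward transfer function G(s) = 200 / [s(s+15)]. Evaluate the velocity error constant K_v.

40/3

G(s) has one factor of s in the denominator, so the system is type 1.
K_v = lim_{s→0} s·G(s) = 200 / (15) = 40/3.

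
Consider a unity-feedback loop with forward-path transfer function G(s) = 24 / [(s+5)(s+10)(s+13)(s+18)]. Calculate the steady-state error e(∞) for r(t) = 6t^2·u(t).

infinity

No free integrators in G(s): this is a type 0 system.
For a type-0 system K_a = 0, so e_ss to a parabolic input is unbounded.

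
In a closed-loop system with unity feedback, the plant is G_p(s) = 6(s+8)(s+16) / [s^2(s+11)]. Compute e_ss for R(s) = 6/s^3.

11/128

The open loop has two poles at the origin → type 2 system.
K_a = lim_{s→0} s^2·G_p(s) = 6·8·16 / (11) = 768/11.
r(t) = 3t^2 gives R(s) = 6/s^3.
e_ss = 6/K_a = 6/(768/11) = 11/128.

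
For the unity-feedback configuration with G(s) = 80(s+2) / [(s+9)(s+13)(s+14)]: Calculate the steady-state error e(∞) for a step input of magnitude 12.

9828/899

No free integrators in G(s): this is a type 0 system.
K_p = lim_{s→0} G(s) = 80·2 / (9·13·14) = 80/819.
e_ss = 12/(1 + K_p) = 12/(899/819) = 9828/899.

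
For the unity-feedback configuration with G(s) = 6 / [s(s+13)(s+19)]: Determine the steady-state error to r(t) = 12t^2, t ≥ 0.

infinity

The open loop has one pole at the origin → type 1 system.
For a type-1 system K_a = 0, so e_ss to a parabolic input is unbounded.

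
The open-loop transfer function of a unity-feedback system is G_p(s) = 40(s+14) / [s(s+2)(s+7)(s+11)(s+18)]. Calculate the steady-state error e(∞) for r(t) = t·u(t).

G_p(s) has one factor of s in the denominator, so the system is type 1.
K_v = lim_{s→0} s·G_p(s) = 40·14 / (2·7·11·18) = 20/99.
e_ss = 1/K_v = 1/(20/99) = 4.95.

4.95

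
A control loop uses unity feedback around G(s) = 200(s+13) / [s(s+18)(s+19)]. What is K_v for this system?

G(s) has one factor of s in the denominator, so the system is type 1.
K_v = lim_{s→0} s·G(s) = 200·13 / (18·19) = 1300/171.

1300/171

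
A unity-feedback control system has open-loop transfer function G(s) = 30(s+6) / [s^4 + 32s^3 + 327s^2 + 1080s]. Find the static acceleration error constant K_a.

0

Lowest-order denominator term is 1080s, so the open loop has 1 pole at the origin → type 1 system.
K_a = lim_{s→0} s^2·G(s) = 0 (the extra factor of s kills the finite limit).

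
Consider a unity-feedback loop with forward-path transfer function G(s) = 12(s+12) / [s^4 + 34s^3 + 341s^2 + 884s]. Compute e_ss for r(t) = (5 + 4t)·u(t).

221/9

Lowest-order denominator term is 884s, so the open loop has 1 pole at the origin → type 1 system. By superposition:
  • 5: tracked with zero error.
  • 4t: e_ss = 4/K_v with K_v=36/221 → 221/9.
Total e_ss = 221/9.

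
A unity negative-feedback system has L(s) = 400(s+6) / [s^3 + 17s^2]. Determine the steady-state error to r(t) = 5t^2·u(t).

The denominator has no term below 17s^2 — 2 poles at s=0, type 2.
K_a = lim_{s→0} s^2·L(s) = 400·6 / 17 = 2400/17.
r(t) = 5t^2 gives R(s) = 10/s^3.
e_ss = 10/K_a = 10/(2400/17) = 17/240.

17/240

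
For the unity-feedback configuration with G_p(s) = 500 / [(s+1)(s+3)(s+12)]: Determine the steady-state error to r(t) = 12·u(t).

No free integrators in G_p(s): this is a type 0 system.
K_p = lim_{s→0} G_p(s) = 500 / (1·3·12) = 125/9.
e_ss = 12/(1 + K_p) = 12/(134/9) = 54/67.

54/67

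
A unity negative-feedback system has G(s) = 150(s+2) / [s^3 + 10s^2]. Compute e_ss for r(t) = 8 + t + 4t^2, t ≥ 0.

Lowest-order denominator term is 10s^2, so the open loop has 2 poles at the origin → type 2 system. By superposition:
  • 8: tracked with zero error.
  • t: tracked with zero error.
  • 4t^2: e_ss = 8/K_a with K_a=30 → 4/15.
Total e_ss = 4/15.

4/15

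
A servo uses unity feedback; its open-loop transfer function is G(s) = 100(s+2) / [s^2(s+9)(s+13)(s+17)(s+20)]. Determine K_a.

10/1989

G(s) has two factors of s in the denominator, so the system is type 2.
K_a = lim_{s→0} s^2·G(s) = 100·2 / (9·13·17·20) = 10/1989.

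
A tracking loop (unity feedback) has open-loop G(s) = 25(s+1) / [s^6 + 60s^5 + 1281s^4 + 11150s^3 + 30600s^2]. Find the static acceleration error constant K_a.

1/1224

Lowest-order denominator term is 30600s^2, so the open loop has 2 poles at the origin → type 2 system.
K_a = lim_{s→0} s^2·G(s) = 25·1 / 30600 = 1/1224.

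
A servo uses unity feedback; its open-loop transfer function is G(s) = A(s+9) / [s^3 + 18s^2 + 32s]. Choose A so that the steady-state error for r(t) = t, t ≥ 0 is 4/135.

120

The denominator has no term below 32s — 1 pole at s=0, type 1.
K_v = lim_{s→0} s·G(s) = A·9 / 32 = (9/32)·A.
e_ss = 1/K_v = 4/135 ⇒ K_v = 33.75 ⇒ A = 33.75/(9/32) = 120.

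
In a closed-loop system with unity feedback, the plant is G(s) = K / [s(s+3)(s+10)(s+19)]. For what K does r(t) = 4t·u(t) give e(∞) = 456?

System type = 1 (one pole at s=0).
K_v = lim_{s→0} s·G(s) = K / (3·10·19) = (1/570)·K.
e_ss = 4/K_v = 456 ⇒ K_v = 1/114 ⇒ K = (1/114)/(1/570) = 5.

5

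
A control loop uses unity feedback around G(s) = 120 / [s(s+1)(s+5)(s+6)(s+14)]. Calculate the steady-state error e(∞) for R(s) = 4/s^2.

G(s) has one factor of s in the denominator, so the system is type 1.
K_v = lim_{s→0} s·G(s) = 120 / (1·5·6·14) = 2/7.
e_ss = 4/K_v = 4/(2/7) = 14.

14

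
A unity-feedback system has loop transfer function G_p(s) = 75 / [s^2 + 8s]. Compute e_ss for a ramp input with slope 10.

16/15

Factoring s from the denominator leaves a polynomial with constant term 8, so the system is type 1.
K_v = lim_{s→0} s·G_p(s) = 75 / 8 = 9.375.
e_ss = 10/K_v = 10/9.375 = 16/15.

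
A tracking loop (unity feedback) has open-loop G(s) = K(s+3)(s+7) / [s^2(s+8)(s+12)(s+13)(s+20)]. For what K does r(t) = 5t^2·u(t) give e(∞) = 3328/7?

25

System type = 2 (two poles at s=0).
K_a = lim_{s→0} s^2·G(s) = K·3·7 / (8·12·13·20) = (7/8320)·K.
e_ss = 10/K_a = 3328/7 ⇒ K_a = 35/1664 ⇒ K = (35/1664)/(7/8320) = 25.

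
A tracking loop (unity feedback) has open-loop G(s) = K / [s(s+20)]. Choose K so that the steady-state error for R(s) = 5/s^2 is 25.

G(s) has one factor of s in the denominator, so the system is type 1.
K_v = lim_{s→0} s·G(s) = K / (20) = 0.05·K.
e_ss = 5/K_v = 25 ⇒ K_v = 0.2 ⇒ K = 0.2/0.05 = 4.

4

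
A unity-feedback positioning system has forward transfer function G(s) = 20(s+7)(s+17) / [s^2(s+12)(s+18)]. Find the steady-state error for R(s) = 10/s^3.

G(s) has two factors of s in the denominator, so the system is type 2.
K_a = lim_{s→0} s^2·G(s) = 20·7·17 / (12·18) = 595/54.
r(t) = 5t^2 gives R(s) = 10/s^3.
e_ss = 10/K_a = 10/(595/54) = 108/119.

108/119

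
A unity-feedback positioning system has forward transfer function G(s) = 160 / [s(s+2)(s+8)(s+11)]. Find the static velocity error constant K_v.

10/11

G(s) has one factor of s in the denominator, so the system is type 1.
K_v = lim_{s→0} s·G(s) = 160 / (2·8·11) = 10/11.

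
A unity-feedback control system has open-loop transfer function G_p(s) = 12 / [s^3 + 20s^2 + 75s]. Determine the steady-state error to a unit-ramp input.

Lowest-order denominator term is 75s, so the open loop has 1 pole at the origin → type 1 system.
K_v = lim_{s→0} s·G_p(s) = 12 / 75 = 0.16.
e_ss = 1/K_v = 1/0.16 = 6.25.

6.25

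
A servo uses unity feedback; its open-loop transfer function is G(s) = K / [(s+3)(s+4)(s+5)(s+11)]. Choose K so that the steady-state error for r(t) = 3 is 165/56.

G(s) has no factors of s in the denominator, so the system is type 0.
K_p = lim_{s→0} G(s) = K / (3·4·5·11) = (1/660)·K.
e_ss = 3/(1 + K_p) = 165/56 ⇒ 1 + (1/660)·K = 56/55 ⇒ K = 12.

12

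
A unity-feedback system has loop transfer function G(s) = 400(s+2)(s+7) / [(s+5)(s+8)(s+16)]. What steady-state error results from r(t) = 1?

4/39

G(s) has no factors of s in the denominator, so the system is type 0.
K_p = lim_{s→0} G(s) = 400·2·7 / (5·8·16) = 8.75.
e_ss = 1/(1 + K_p) = 1/9.75 = 4/39.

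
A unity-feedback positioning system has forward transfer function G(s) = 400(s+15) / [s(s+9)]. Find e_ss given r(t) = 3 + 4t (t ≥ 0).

0.006

The open loop has one pole at the origin → type 1 system. Treating each term separately:
  • 3: tracked with zero error.
  • 4t: e_ss = 4/K_v with K_v=2000/3 → 0.006.
Total e_ss = 0.006.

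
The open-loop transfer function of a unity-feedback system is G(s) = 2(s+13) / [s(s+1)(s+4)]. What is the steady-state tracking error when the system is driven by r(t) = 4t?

8/13

System type = 1 (one pole at s=0).
K_v = lim_{s→0} s·G(s) = 2·13 / (1·4) = 6.5.
e_ss = 4/K_v = 4/6.5 = 8/13.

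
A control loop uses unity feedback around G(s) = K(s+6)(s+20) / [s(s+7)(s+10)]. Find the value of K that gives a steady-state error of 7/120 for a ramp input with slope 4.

System type = 1 (one pole at s=0).
K_v = lim_{s→0} s·G(s) = K·6·20 / (7·10) = (12/7)·K.
e_ss = 4/K_v = 7/120 ⇒ K_v = 480/7 ⇒ K = (480/7)/(12/7) = 40.

40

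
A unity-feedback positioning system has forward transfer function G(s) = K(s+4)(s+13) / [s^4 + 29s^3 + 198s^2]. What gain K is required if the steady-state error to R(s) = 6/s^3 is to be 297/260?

Factoring s^2 from the denominator leaves a polynomial with constant term 198, so the system is type 2.
K_a = lim_{s→0} s^2·G(s) = K·4·13 / 198 = (26/99)·K.
e_ss = 6/K_a = 297/260 ⇒ K_a = 520/99 ⇒ K = (520/99)/(26/99) = 20.

20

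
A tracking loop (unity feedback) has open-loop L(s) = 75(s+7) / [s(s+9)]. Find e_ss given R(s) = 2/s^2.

One free integrator in L(s): this is a type 1 system.
K_v = lim_{s→0} s·L(s) = 75·7 / (9) = 175/3.
e_ss = 2/K_v = 2/(175/3) = 6/175.

6/175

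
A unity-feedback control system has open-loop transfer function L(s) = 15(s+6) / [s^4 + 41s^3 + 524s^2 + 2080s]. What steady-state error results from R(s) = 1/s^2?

208/9

Lowest-order denominator term is 2080s, so the open loop has 1 pole at the origin → type 1 system.
K_v = lim_{s→0} s·L(s) = 15·6 / 2080 = 9/208.
e_ss = 1/K_v = 1/(9/208) = 208/9.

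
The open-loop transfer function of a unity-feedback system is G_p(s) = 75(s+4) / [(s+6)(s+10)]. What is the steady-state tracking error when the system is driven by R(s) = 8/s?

No free integrators in G_p(s): this is a type 0 system.
K_p = lim_{s→0} G_p(s) = 75·4 / (6·10) = 5.
e_ss = 8/(1 + K_p) = 8/6 = 4/3.

4/3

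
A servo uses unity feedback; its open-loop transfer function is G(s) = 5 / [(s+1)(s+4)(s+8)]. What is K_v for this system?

The open loop has no poles at the origin → type 0 system.
K_v = lim_{s→0} s·G(s) = 0 (the extra factor of s kills the finite limit).

0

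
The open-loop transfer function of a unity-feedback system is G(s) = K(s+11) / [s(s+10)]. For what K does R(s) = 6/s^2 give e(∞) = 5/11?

G(s) has one factor of s in the denominator, so the system is type 1.
K_v = lim_{s→0} s·G(s) = K·11 / (10) = 1.1·K.
e_ss = 6/K_v = 5/11 ⇒ K_v = 13.2 ⇒ K = 13.2/1.1 = 12.

12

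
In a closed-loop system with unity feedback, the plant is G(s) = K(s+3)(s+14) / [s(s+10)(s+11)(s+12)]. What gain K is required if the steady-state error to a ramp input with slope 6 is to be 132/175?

System type = 1 (one pole at s=0).
K_v = lim_{s→0} s·G(s) = K·3·14 / (10·11·12) = (7/220)·K.
e_ss = 6/K_v = 132/175 ⇒ K_v = 175/22 ⇒ K = (175/22)/(7/220) = 250.

250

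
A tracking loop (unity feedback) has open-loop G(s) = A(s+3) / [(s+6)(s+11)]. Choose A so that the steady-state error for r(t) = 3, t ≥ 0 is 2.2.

G(s) has no factors of s in the denominator, so the system is type 0.
K_p = lim_{s→0} G(s) = A·3 / (6·11) = (1/22)·A.
e_ss = 3/(1 + K_p) = 2.2 ⇒ 1 + (1/22)·A = 15/11 ⇒ A = 8.

8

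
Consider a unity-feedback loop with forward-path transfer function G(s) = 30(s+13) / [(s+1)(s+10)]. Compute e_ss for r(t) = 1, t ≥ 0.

System type = 0 (no poles at s=0).
K_p = lim_{s→0} G(s) = 30·13 / (1·10) = 39.
e_ss = 1/(1 + K_p) = 1/40 = 0.025.

0.025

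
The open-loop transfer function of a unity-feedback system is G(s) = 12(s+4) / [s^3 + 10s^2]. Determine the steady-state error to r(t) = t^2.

5/12

Lowest-order denominator term is 10s^2, so the open loop has 2 poles at the origin → type 2 system.
K_a = lim_{s→0} s^2·G(s) = 12·4 / 10 = 4.8.
r(t) = t^2 gives R(s) = 2/s^3.
e_ss = 2/K_a = 2/4.8 = 5/12.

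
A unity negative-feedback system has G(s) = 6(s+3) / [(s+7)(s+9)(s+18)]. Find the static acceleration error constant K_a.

G(s) has no factors of s in the denominator, so the system is type 0.
K_a = lim_{s→0} s^2·G(s) = 0 (the extra factor of s kills the finite limit).

0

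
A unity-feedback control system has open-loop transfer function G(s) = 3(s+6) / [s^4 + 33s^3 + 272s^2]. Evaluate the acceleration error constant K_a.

Factoring s^2 from the denominator leaves a polynomial with constant term 272, so the system is type 2.
K_a = lim_{s→0} s^2·G(s) = 3·6 / 272 = 9/136.

9/136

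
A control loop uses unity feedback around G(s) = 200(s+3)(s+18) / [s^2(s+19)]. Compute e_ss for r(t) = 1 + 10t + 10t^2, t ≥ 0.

The open loop has two poles at the origin → type 2 system. Taking each input component in turn:
  • 1: tracked with zero error.
  • 10t: tracked with zero error.
  • 10t^2: e_ss = 20/K_a with K_a=10800/19 → 19/540.
Total e_ss = 19/540.

19/540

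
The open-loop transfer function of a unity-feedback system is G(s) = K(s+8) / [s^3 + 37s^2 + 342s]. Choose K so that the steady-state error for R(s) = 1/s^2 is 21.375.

Factoring s from the denominator leaves a polynomial with constant term 342, so the system is type 1.
K_v = lim_{s→0} s·G(s) = K·8 / 342 = (4/171)·K.
e_ss = 1/K_v = 21.375 ⇒ K_v = 8/171 ⇒ K = (8/171)/(4/171) = 2.

2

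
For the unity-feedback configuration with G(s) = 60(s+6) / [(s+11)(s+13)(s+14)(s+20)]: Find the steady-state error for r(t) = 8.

4004/505

G(s) has no factors of s in the denominator, so the system is type 0.
K_p = lim_{s→0} G(s) = 60·6 / (11·13·14·20) = 9/1001.
e_ss = 8/(1 + K_p) = 8/(1010/1001) = 4004/505.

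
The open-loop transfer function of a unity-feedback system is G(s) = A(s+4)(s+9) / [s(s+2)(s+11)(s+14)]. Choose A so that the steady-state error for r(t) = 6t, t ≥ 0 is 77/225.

150

The open loop has one pole at the origin → type 1 system.
K_v = lim_{s→0} s·G(s) = A·4·9 / (2·11·14) = (9/77)·A.
e_ss = 6/K_v = 77/225 ⇒ K_v = 1350/77 ⇒ A = (1350/77)/(9/77) = 150.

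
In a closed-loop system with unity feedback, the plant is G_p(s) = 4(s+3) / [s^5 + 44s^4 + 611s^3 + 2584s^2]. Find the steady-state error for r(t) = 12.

0

Lowest-order denominator term is 2584s^2, so the open loop has 2 poles at the origin → type 2 system.
A type-2 system has K_p = ∞, so it tracks a step input with zero steady-state error.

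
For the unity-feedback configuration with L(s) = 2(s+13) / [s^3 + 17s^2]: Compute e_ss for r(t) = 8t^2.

136/13

Factoring s^2 from the denominator leaves a polynomial with constant term 17, so the system is type 2.
K_a = lim_{s→0} s^2·L(s) = 2·13 / 17 = 26/17.
r(t) = 8t^2 gives R(s) = 16/s^3.
e_ss = 16/K_a = 16/(26/17) = 136/13.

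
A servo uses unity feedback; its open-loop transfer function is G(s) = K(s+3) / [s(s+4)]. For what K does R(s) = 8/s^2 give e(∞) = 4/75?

200

One free integrator in G(s): this is a type 1 system.
K_v = lim_{s→0} s·G(s) = K·3 / (4) = 0.75·K.
e_ss = 8/K_v = 4/75 ⇒ K_v = 150 ⇒ K = 150/0.75 = 200.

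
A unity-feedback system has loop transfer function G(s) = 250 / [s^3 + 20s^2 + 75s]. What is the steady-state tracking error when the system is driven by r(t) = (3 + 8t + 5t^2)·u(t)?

infinity

Factoring s from the denominator leaves a polynomial with constant term 75, so the system is type 1. By superposition:
  • 3: tracked with zero error.
  • 8t: e_ss = 8/K_v with K_v=10/3 → 2.4.
  • 5t^2: a type-1 system cannot track it, e_ss → ∞.
The unbounded component dominates.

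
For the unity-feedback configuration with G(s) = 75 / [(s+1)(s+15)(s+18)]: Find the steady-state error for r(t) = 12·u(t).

216/23

No free integrators in G(s): this is a type 0 system.
K_p = lim_{s→0} G(s) = 75 / (1·15·18) = 5/18.
e_ss = 12/(1 + K_p) = 12/(23/18) = 216/23.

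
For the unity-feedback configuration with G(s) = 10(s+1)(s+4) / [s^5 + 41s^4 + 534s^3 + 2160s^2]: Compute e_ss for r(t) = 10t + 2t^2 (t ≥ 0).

Factoring s^2 from the denominator leaves a polynomial with constant term 2160, so the system is type 2. Treating each term separately:
  • 10t: tracked with zero error.
  • 2t^2: e_ss = 4/K_a with K_a=1/54 → 216.
Total e_ss = 216.

216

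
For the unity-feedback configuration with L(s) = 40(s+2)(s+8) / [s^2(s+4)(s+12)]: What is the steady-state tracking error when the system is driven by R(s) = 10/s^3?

L(s) has two factors of s in the denominator, so the system is type 2.
K_a = lim_{s→0} s^2·L(s) = 40·2·8 / (4·12) = 40/3.
r(t) = 5t^2 gives R(s) = 10/s^3.
e_ss = 10/K_a = 10/(40/3) = 0.75.

0.75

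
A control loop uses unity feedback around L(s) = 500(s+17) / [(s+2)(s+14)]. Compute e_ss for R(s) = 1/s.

The open loop has no poles at the origin → type 0 system.
K_p = lim_{s→0} L(s) = 500·17 / (2·14) = 2125/7.
e_ss = 1/(1 + K_p) = 1/(2132/7) = 7/2132.

7/2132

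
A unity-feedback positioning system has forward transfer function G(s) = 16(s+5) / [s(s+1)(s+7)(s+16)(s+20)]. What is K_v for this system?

G(s) has one factor of s in the denominator, so the system is type 1.
K_v = lim_{s→0} s·G(s) = 16·5 / (1·7·16·20) = 1/28.

1/28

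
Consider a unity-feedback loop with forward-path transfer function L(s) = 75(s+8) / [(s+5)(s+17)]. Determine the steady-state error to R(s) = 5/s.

85/137

No free integrators in L(s): this is a type 0 system.
K_p = lim_{s→0} L(s) = 75·8 / (5·17) = 120/17.
e_ss = 5/(1 + K_p) = 5/(137/17) = 85/137.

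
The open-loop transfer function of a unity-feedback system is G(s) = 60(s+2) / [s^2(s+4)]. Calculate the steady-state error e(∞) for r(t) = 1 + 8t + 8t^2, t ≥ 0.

G(s) has two factors of s in the denominator, so the system is type 2. Taking each input component in turn:
  • 1: tracked with zero error.
  • 8t: tracked with zero error.
  • 8t^2: e_ss = 16/K_a with K_a=30 → 8/15.
Total e_ss = 8/15.

8/15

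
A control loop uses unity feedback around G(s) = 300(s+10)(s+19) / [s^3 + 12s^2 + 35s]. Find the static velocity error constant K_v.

11400/7

The denominator has no term below 35s — 1 pole at s=0, type 1.
K_v = lim_{s→0} s·G(s) = 300·10·19 / 35 = 11400/7.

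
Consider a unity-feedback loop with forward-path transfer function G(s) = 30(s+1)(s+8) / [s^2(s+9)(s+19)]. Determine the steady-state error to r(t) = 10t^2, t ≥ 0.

System type = 2 (two poles at s=0).
K_a = lim_{s→0} s^2·G(s) = 30·1·8 / (9·19) = 80/57.
r(t) = 10t^2 gives R(s) = 20/s^3.
e_ss = 20/K_a = 20/(80/57) = 14.25.

14.25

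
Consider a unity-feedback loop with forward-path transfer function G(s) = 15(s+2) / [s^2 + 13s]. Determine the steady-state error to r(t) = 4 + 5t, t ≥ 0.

Lowest-order denominator term is 13s, so the open loop has 1 pole at the origin → type 1 system. Taking each input component in turn:
  • 4: tracked with zero error.
  • 5t: e_ss = 5/K_v with K_v=30/13 → 13/6.
Total e_ss = 13/6.

13/6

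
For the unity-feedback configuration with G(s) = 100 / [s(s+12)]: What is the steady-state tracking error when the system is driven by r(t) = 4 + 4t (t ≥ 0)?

G(s) has one factor of s in the denominator, so the system is type 1. By superposition:
  • 4: tracked with zero error.
  • 4t: e_ss = 4/K_v with K_v=25/3 → 0.48.
Total e_ss = 0.48.

0.48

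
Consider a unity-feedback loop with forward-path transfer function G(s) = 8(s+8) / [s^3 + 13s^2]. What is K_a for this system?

64/13

Factoring s^2 from the denominator leaves a polynomial with constant term 13, so the system is type 2.
K_a = lim_{s→0} s^2·G(s) = 8·8 / 13 = 64/13.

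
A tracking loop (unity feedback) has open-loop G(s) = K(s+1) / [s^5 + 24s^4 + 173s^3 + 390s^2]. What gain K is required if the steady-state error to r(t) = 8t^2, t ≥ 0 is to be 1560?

4

The denominator has no term below 390s^2 — 2 poles at s=0, type 2.
K_a = lim_{s→0} s^2·G(s) = K·1 / 390 = (1/390)·K.
e_ss = 16/K_a = 1560 ⇒ K_a = 2/195 ⇒ K = (2/195)/(1/390) = 4.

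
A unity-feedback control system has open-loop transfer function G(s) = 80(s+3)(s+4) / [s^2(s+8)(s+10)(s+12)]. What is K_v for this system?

K_v = lim_{s→0} s·G(s); with 2 poles at the origin the limit diverges, so K_v = ∞.

infinity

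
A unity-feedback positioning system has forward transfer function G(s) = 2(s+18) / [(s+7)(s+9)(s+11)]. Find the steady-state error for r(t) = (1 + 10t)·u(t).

infinity

System type = 0 (no poles at s=0). Treating each term separately:
  • 1: e_ss = 1/(1+K_p) with K_p=4/77 → 77/81.
  • 10t: a type-0 system cannot track it, e_ss → ∞.
The unbounded component dominates.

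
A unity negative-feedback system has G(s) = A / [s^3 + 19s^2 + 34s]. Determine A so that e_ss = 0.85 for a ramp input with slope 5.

200

The denominator has no term below 34s — 1 pole at s=0, type 1.
K_v = lim_{s→0} s·G(s) = A / 34 = (1/34)·A.
e_ss = 5/K_v = 0.85 ⇒ K_v = 100/17 ⇒ A = (100/17)/(1/34) = 200.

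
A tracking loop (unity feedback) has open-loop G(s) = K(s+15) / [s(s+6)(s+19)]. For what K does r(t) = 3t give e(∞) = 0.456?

One free integrator in G(s): this is a type 1 system.
K_v = lim_{s→0} s·G(s) = K·15 / (6·19) = (5/38)·K.
e_ss = 3/K_v = 0.456 ⇒ K_v = 125/19 ⇒ K = (125/19)/(5/38) = 50.

50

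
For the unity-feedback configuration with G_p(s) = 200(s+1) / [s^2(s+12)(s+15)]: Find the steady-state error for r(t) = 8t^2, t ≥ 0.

14.4

The open loop has two poles at the origin → type 2 system.
K_a = lim_{s→0} s^2·G_p(s) = 200·1 / (12·15) = 10/9.
r(t) = 8t^2 gives R(s) = 16/s^3.
e_ss = 16/K_a = 16/(10/9) = 14.4.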